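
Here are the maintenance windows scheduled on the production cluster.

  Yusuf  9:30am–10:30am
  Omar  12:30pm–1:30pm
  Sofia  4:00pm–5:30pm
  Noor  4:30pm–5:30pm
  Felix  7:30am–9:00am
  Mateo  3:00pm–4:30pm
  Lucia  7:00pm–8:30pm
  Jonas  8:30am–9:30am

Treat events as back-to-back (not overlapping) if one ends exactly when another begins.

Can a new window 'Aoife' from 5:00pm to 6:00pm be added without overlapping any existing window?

Felix: ends 9:00am at or before Aoife starts 5:00pm → clear.
Jonas: ends 9:30am at or before Aoife starts 5:00pm → clear.
Yusuf: ends 10:30am at or before Aoife starts 5:00pm → clear.
Omar: ends 1:30pm at or before Aoife starts 5:00pm → clear.
Mateo: ends 4:30pm at or before Aoife starts 5:00pm → clear.
Sofia: starts 4:00pm before Aoife ends 6:00pm, and ends 5:30pm after Aoife starts 5:00pm → overlap.
Noor: starts 4:30pm before Aoife ends 6:00pm, and ends 5:30pm after Aoife starts 5:00pm → overlap.
Lucia: starts 7:00pm at or after Aoife ends 6:00pm → clear.
Aoife overlaps Noor, Sofia.

No — it overlaps Noor, Sofia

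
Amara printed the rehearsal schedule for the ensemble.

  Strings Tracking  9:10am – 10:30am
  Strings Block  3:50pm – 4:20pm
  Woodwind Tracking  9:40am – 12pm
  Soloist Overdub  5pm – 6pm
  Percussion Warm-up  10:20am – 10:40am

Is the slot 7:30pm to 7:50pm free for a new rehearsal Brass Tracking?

Yes — the slot is free

Strings Tracking: ends 10:30am at or before Brass Tracking starts 7:30pm → clear.
Woodwind Tracking: ends 12pm at or before Brass Tracking starts 7:30pm → clear.
Percussion Warm-up: ends 10:40am at or before Brass Tracking starts 7:30pm → clear.
Strings Block: ends 4:20pm at or before Brass Tracking starts 7:30pm → clear.
Soloist Overdub: ends 6pm at or before Brass Tracking starts 7:30pm → clear.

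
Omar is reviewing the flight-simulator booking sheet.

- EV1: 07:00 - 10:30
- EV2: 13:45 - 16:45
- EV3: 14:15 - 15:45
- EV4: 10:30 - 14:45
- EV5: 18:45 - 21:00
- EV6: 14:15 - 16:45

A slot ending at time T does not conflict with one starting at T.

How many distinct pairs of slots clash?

Sorted by start: EV1, EV4, EV2, EV3, EV6, EV5.
EV4 starts exactly when EV1 ends (back-to-back, no overlap) — done with EV1.
EV2 starts before EV4 ends → EV4 and EV2 overlap.
EV3 starts before EV4 ends → EV4 and EV3 overlap.
EV6 starts before EV4 ends → EV4 and EV6 overlap.
EV5 starts after EV4 ends.
EV3 starts before EV2 ends → EV2 and EV3 overlap.
EV6 starts before EV2 ends → EV2 and EV6 overlap.
EV5 starts after EV2 ends.
EV6 starts before EV3 ends → EV3 and EV6 overlap.
EV5 starts after EV3 ends.
EV5 starts after EV6 ends.
Overlapping pairs: EV2 & EV3, EV2 & EV4, EV2 & EV6, EV3 & EV4, EV3 & EV6, EV4 & EV6 — 6 in total.

6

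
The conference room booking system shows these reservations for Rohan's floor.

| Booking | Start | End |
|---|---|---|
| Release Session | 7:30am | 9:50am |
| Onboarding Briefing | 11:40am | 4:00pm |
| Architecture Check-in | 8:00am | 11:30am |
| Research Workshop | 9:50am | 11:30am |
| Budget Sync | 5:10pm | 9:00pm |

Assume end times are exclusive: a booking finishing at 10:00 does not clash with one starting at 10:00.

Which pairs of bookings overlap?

Check each pair: they overlap iff neither finishes before the other starts.
Sorted by start: Release Session, Architecture Check-in, Research Workshop, Onboarding Briefing, Budget Sync.
Architecture Check-in starts before Release Session ends → Release Session and Architecture Check-in overlap.
Research Workshop starts exactly when Release Session ends (back-to-back, no overlap), so Release Session has no further overlaps.
Research Workshop starts before Architecture Check-in ends → Architecture Check-in and Research Workshop overlap.
Onboarding Briefing starts after Architecture Check-in ends, so Architecture Check-in has no further overlaps.
Onboarding Briefing starts after Research Workshop ends, so Research Workshop has no further overlaps.
Budget Sync starts after Onboarding Briefing ends.

Architecture Check-in & Release Session, Architecture Check-in & Research Workshop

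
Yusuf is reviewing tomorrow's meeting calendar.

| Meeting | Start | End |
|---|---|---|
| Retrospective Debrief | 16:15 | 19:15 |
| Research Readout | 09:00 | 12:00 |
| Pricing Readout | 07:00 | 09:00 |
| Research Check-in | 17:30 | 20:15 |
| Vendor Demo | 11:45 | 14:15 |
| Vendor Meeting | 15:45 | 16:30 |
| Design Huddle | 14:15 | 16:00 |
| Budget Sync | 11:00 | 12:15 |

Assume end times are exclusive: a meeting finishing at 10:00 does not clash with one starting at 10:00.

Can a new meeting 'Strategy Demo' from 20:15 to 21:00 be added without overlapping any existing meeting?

Pricing Readout: ends 09:00 at or before Strategy Demo starts 20:15 → clear.
Research Readout: ends 12:00 at or before Strategy Demo starts 20:15 → clear.
Budget Sync: ends 12:15 at or before Strategy Demo starts 20:15 → clear.
Vendor Demo: ends 14:15 at or before Strategy Demo starts 20:15 → clear.
Design Huddle: ends 16:00 at or before Strategy Demo starts 20:15 → clear.
Vendor Meeting: ends 16:30 at or before Strategy Demo starts 20:15 → clear.
Retrospective Debrief: ends 19:15 at or before Strategy Demo starts 20:15 → clear.
Research Check-in: ends 20:15 at or before Strategy Demo starts 20:15 → clear.

Yes — the slot is free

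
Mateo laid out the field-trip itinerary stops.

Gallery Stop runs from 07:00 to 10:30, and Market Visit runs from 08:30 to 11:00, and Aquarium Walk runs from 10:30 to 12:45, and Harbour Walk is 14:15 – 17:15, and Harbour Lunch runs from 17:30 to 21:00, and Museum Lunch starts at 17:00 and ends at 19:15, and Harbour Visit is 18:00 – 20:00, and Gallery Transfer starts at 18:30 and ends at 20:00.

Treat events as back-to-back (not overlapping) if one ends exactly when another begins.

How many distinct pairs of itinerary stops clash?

9

Sorted by start: Gallery Stop, Market Visit, Aquarium Walk, Harbour Walk, Museum Lunch, Harbour Lunch, Harbour Visit, Gallery Transfer.
Market Visit starts before Gallery Stop ends → Gallery Stop and Market Visit overlap.
Aquarium Walk starts exactly when Gallery Stop ends (back-to-back, no overlap), so Gallery Stop has no further overlaps.
Aquarium Walk starts before Market Visit ends → Market Visit and Aquarium Walk overlap.
Harbour Walk starts after Market Visit ends, so Market Visit has no further overlaps.
Harbour Walk starts after Aquarium Walk ends, so Aquarium Walk has no further overlaps.
Museum Lunch starts before Harbour Walk ends → Harbour Walk and Museum Lunch overlap.
Harbour Lunch starts after Harbour Walk ends, so Harbour Walk has no further overlaps.
Harbour Lunch starts before Museum Lunch ends → Museum Lunch and Harbour Lunch overlap.
Harbour Visit starts before Museum Lunch ends → Museum Lunch and Harbour Visit overlap.
Gallery Transfer starts before Museum Lunch ends → Museum Lunch and Gallery Transfer overlap.
Harbour Visit starts before Harbour Lunch ends → Harbour Lunch and Harbour Visit overlap.
Gallery Transfer starts before Harbour Lunch ends → Harbour Lunch and Gallery Transfer overlap.
Gallery Transfer starts before Harbour Visit ends → Harbour Visit and Gallery Transfer overlap.
Overlapping pairs: Aquarium Walk & Market Visit, Gallery Stop & Market Visit, Gallery Transfer & Harbour Lunch, Gallery Transfer & Harbour Visit, Gallery Transfer & Museum Lunch, Harbour Lunch & Harbour Visit, Harbour Lunch & Museum Lunch, Harbour Visit & Museum Lunch, Harbour Walk & Museum Lunch — 9 in total.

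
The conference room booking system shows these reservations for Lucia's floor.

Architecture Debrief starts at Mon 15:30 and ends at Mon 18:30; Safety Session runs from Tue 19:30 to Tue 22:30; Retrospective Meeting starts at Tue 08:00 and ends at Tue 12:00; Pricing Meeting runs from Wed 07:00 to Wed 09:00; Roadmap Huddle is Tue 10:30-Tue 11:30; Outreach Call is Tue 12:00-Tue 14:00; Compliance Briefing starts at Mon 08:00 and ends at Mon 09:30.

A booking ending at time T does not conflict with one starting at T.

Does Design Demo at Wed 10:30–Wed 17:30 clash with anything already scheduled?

No — it doesn't clash with anything

Compliance Briefing: ends Mon 09:30 at or before Design Demo starts Wed 10:30 → clear.
Architecture Debrief: ends Mon 18:30 at or before Design Demo starts Wed 10:30 → clear.
Retrospective Meeting: ends Tue 12:00 at or before Design Demo starts Wed 10:30 → clear.
Roadmap Huddle: ends Tue 11:30 at or before Design Demo starts Wed 10:30 → clear.
Outreach Call: ends Tue 14:00 at or before Design Demo starts Wed 10:30 → clear.
Safety Session: ends Tue 22:30 at or before Design Demo starts Wed 10:30 → clear.
Pricing Meeting: ends Wed 09:00 at or before Design Demo starts Wed 10:30 → clear.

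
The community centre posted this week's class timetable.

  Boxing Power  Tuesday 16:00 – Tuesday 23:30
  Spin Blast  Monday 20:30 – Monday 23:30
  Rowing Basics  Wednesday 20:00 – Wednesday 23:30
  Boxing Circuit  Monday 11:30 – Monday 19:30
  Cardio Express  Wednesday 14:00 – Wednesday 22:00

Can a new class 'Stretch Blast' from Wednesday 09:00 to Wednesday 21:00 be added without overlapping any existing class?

Boxing Circuit: ends Monday 19:30 at or before Stretch Blast starts Wednesday 09:00 → clear.
Spin Blast: ends Monday 23:30 at or before Stretch Blast starts Wednesday 09:00 → clear.
Boxing Power: ends Tuesday 23:30 at or before Stretch Blast starts Wednesday 09:00 → clear.
Cardio Express: starts Wednesday 14:00 before Stretch Blast ends Wednesday 21:00, and ends Wednesday 22:00 after Stretch Blast starts Wednesday 09:00 → overlap.
Rowing Basics: starts Wednesday 20:00 before Stretch Blast ends Wednesday 21:00, and ends Wednesday 23:30 after Stretch Blast starts Wednesday 09:00 → overlap.
Stretch Blast overlaps Cardio Express, Rowing Basics.

No — it overlaps Cardio Express, Rowing Basics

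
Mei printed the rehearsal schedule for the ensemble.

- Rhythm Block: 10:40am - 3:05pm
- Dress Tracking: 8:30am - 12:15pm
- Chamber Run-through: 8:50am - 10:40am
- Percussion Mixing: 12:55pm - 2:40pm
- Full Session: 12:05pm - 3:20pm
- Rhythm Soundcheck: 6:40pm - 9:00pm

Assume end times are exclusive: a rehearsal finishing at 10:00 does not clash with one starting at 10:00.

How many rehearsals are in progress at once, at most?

Sort all start/end points and keep a running count:
8:30am start Dress Tracking → 1
8:50am start Chamber Run-through → 2
10:40am end Chamber Run-through → 1
10:40am start Rhythm Block → 2
12:05pm start Full Session → 3
12:15pm end Dress Tracking → 2
12:55pm start Percussion Mixing → 3
2:40pm end Percussion Mixing → 2
3:05pm end Rhythm Block → 1
3:20pm end Full Session → 0
6:40pm start Rhythm Soundcheck → 1
9:00pm end Rhythm Soundcheck → 0
Peak is 3, at 12:05pm (Dress Tracking, Full Session, Rhythm Block).

3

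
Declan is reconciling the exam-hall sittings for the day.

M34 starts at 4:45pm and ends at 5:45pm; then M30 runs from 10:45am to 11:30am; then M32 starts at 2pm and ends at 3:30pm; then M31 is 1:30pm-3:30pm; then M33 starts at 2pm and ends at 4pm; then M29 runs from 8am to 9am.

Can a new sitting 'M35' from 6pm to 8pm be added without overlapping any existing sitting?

M29: ends 9am at or before M35 starts 6pm → clear.
M30: ends 11:30am at or before M35 starts 6pm → clear.
M31: ends 3:30pm at or before M35 starts 6pm → clear.
M32: ends 3:30pm at or before M35 starts 6pm → clear.
M33: ends 4pm at or before M35 starts 6pm → clear.
M34: ends 5:45pm at or before M35 starts 6pm → clear.

Yes — the slot is free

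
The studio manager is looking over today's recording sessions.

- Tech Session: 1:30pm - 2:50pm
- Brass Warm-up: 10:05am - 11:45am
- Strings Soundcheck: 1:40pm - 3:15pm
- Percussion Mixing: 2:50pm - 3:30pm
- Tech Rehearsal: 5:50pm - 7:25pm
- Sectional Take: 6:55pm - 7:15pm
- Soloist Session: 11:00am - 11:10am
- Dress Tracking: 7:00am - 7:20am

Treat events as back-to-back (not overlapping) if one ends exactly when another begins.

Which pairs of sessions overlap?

Two intervals overlap when each starts before the other ends.
Sorted by start: Dress Tracking, Brass Warm-up, Soloist Session, Tech Session, Strings Soundcheck, Percussion Mixing, Tech Rehearsal, Sectional Take.
Brass Warm-up starts after Dress Tracking ends, so Dress Tracking has no further overlaps.
Soloist Session starts before Brass Warm-up ends → Brass Warm-up and Soloist Session overlap.
Tech Session starts after Brass Warm-up ends, so Brass Warm-up has no further overlaps.
Tech Session starts after Soloist Session ends, so Soloist Session has no further overlaps.
Strings Soundcheck starts before Tech Session ends → Tech Session and Strings Soundcheck overlap.
Percussion Mixing starts exactly when Tech Session ends (back-to-back, no overlap), so Tech Session has no further overlaps.
Percussion Mixing starts before Strings Soundcheck ends → Strings Soundcheck and Percussion Mixing overlap.
Tech Rehearsal starts after Strings Soundcheck ends, so Strings Soundcheck has no further overlaps.
Tech Rehearsal starts after Percussion Mixing ends, so Percussion Mixing has no further overlaps.
Sectional Take starts before Tech Rehearsal ends → Tech Rehearsal and Sectional Take overlap.

Brass Warm-up & Soloist Session, Percussion Mixing & Strings Soundcheck, Sectional Take & Tech Rehearsal, Strings Soundcheck & Tech Session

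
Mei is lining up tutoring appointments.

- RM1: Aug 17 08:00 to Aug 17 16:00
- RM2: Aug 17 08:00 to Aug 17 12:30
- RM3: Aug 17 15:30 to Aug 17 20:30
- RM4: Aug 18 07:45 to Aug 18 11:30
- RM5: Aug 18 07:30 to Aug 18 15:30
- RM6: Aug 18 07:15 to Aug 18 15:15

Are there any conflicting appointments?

Yes

Check each pair: they overlap iff neither finishes before the other starts.
Sorted by start: RM1, RM2, RM3, RM6, RM5, RM4.
RM2 starts before RM1 ends → RM1 and RM2 overlap.
That's a conflict, so the schedule is not conflict-free.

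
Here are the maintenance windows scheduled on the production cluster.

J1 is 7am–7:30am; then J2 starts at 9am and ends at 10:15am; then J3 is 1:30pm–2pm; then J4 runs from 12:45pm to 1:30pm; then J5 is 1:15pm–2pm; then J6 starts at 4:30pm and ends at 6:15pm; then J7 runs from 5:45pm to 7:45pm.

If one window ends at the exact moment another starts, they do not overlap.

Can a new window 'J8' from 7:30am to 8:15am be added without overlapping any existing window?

J1: ends 7:30am at or before J8 starts 7:30am → clear.
J2: starts 9am at or after J8 ends 8:15am → clear.
J4: starts 12:45pm at or after J8 ends 8:15am → clear.
J5: starts 1:15pm at or after J8 ends 8:15am → clear.
J3: starts 1:30pm at or after J8 ends 8:15am → clear.
J6: starts 4:30pm at or after J8 ends 8:15am → clear.
J7: starts 5:45pm at or after J8 ends 8:15am → clear.

Yes — the slot is free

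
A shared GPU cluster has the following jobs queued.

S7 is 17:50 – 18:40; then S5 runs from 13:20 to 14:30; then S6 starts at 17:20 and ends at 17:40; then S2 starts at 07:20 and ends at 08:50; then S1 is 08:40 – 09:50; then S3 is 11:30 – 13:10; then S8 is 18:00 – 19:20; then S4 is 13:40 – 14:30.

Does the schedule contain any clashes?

Check each pair: they overlap iff neither finishes before the other starts.
Sorted by start: S2, S1, S3, S5, S4, S6, S7, S8.
S1 starts before S2 ends → S2 and S1 overlap.
That's a conflict, so the schedule is not conflict-free.

Yes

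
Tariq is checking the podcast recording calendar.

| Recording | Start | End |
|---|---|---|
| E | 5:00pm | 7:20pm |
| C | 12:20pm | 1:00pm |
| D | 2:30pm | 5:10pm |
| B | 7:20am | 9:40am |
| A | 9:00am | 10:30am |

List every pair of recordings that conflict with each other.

A & B, D & E

Two intervals overlap when each starts before the other ends.
Sorted by start: B, A, C, D, E.
A starts before B ends → B and A overlap.
C starts after B ends, so B has no further overlaps.
C starts after A ends, so A has no further overlaps.
D starts after C ends, so C has no further overlaps.
E starts before D ends → D and E overlap.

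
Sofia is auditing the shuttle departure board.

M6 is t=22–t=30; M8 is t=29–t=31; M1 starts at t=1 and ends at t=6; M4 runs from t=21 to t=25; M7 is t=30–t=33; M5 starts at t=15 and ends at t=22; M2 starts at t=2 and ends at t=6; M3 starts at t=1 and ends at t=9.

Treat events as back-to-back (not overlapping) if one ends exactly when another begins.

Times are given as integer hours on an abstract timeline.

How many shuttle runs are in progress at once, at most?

3

Sort all start/end points and keep a running count:
t=1 start M1 → 1
t=1 start M3 → 2
t=2 start M2 → 3
t=6 end M1 → 2
t=6 end M2 → 1
t=9 end M3 → 0
t=15 start M5 → 1
t=21 start M4 → 2
t=22 end M5 → 1
t=22 start M6 → 2
t=25 end M4 → 1
t=29 start M8 → 2
t=30 end M6 → 1
t=30 start M7 → 2
t=31 end M8 → 1
t=33 end M7 → 0
Peak is 3, at t=2 (M1, M2, M3).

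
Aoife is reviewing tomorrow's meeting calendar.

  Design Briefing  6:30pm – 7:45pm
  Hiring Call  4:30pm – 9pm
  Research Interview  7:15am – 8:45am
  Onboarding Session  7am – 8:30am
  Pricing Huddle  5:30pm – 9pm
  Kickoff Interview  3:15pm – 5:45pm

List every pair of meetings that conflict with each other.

Sorted by start: Onboarding Session, Research Interview, Kickoff Interview, Hiring Call, Pricing Huddle, Design Briefing.
Research Interview starts before Onboarding Session ends → Onboarding Session and Research Interview overlap.
Kickoff Interview starts after Onboarding Session ends; Onboarding Session is clear from here.
Kickoff Interview starts after Research Interview ends; Research Interview is clear from here.
Hiring Call starts before Kickoff Interview ends → Kickoff Interview and Hiring Call overlap.
Pricing Huddle starts before Kickoff Interview ends → Kickoff Interview and Pricing Huddle overlap.
Design Briefing starts after Kickoff Interview ends.
Pricing Huddle starts before Hiring Call ends → Hiring Call and Pricing Huddle overlap.
Design Briefing starts before Hiring Call ends → Hiring Call and Design Briefing overlap.
Design Briefing starts before Pricing Huddle ends → Pricing Huddle and Design Briefing overlap.

Design Briefing & Hiring Call, Design Briefing & Pricing Huddle, Hiring Call & Kickoff Interview, Hiring Call & Pricing Huddle, Kickoff Interview & Pricing Huddle, Onboarding Session & Research Interview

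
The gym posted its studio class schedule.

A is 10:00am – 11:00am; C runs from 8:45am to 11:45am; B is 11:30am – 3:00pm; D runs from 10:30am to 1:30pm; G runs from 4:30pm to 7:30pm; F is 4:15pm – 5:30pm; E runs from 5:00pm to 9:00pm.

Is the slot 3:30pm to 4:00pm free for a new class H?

Yes — the slot is free

C: ends 11:45am at or before H starts 3:30pm → clear.
A: ends 11:00am at or before H starts 3:30pm → clear.
D: ends 1:30pm at or before H starts 3:30pm → clear.
B: ends 3:00pm at or before H starts 3:30pm → clear.
F: starts 4:15pm at or after H ends 4:00pm → clear.
G: starts 4:30pm at or after H ends 4:00pm → clear.
E: starts 5:00pm at or after H ends 4:00pm → clear.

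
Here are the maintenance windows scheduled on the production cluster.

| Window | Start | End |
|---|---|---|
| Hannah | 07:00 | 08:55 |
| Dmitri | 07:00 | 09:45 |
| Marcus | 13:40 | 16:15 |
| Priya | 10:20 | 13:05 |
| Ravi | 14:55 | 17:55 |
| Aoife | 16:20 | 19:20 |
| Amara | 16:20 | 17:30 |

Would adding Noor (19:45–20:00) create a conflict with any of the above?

Hannah: ends 08:55 at or before Noor starts 19:45 → clear.
Dmitri: ends 09:45 at or before Noor starts 19:45 → clear.
Priya: ends 13:05 at or before Noor starts 19:45 → clear.
Marcus: ends 16:15 at or before Noor starts 19:45 → clear.
Ravi: ends 17:55 at or before Noor starts 19:45 → clear.
Aoife: ends 19:20 at or before Noor starts 19:45 → clear.
Amara: ends 17:30 at or before Noor starts 19:45 → clear.

No — it doesn't clash with anything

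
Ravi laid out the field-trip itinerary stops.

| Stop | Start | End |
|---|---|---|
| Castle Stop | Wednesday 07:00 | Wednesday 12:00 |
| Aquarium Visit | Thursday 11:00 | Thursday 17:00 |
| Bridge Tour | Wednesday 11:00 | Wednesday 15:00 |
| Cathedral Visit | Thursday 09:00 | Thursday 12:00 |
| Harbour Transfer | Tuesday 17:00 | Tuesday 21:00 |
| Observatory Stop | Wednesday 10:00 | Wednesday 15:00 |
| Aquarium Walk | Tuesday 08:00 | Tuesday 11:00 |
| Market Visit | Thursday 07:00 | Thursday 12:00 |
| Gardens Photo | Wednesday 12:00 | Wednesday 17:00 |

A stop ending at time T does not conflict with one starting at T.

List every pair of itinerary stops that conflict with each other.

Sorted by start: Aquarium Walk, Harbour Transfer, Castle Stop, Observatory Stop, Bridge Tour, Gardens Photo, Market Visit, Cathedral Visit, Aquarium Visit.
Harbour Transfer starts after Aquarium Walk ends; Aquarium Walk is clear from here.
Castle Stop starts after Harbour Transfer ends; Harbour Transfer is clear from here.
Observatory Stop starts before Castle Stop ends → Castle Stop and Observatory Stop overlap.
Bridge Tour starts before Castle Stop ends → Castle Stop and Bridge Tour overlap.
Gardens Photo starts exactly when Castle Stop ends (back-to-back, no overlap); Castle Stop is clear from here.
Bridge Tour starts before Observatory Stop ends → Observatory Stop and Bridge Tour overlap.
Gardens Photo starts before Observatory Stop ends → Observatory Stop and Gardens Photo overlap.
Market Visit starts after Observatory Stop ends; Observatory Stop is clear from here.
Gardens Photo starts before Bridge Tour ends → Bridge Tour and Gardens Photo overlap.
Market Visit starts after Bridge Tour ends; Bridge Tour is clear from here.
Market Visit starts after Gardens Photo ends; Gardens Photo is clear from here.
Cathedral Visit starts before Market Visit ends → Market Visit and Cathedral Visit overlap.
Aquarium Visit starts before Market Visit ends → Market Visit and Aquarium Visit overlap.
Aquarium Visit starts before Cathedral Visit ends → Cathedral Visit and Aquarium Visit overlap.

Aquarium Visit & Cathedral Visit, Aquarium Visit & Market Visit, Bridge Tour & Castle Stop, Bridge Tour & Gardens Photo, Bridge Tour & Observatory Stop, Castle Stop & Observatory Stop, Cathedral Visit & Market Visit, Gardens Photo & Observatory Stop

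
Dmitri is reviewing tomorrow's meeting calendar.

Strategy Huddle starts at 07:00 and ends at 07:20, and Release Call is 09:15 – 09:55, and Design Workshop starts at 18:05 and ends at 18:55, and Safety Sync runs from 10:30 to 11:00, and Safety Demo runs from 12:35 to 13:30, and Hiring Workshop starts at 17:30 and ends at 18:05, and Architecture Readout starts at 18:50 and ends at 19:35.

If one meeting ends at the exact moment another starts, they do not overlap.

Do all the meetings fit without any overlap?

No

Check each pair: they overlap iff neither finishes before the other starts.
Sorted by start: Strategy Huddle, Release Call, Safety Sync, Safety Demo, Hiring Workshop, Design Workshop, Architecture Readout.
Release Call starts after Strategy Huddle ends — done with Strategy Huddle.
Safety Sync starts after Release Call ends — done with Release Call.
Safety Demo starts after Safety Sync ends — done with Safety Sync.
Hiring Workshop starts after Safety Demo ends — done with Safety Demo.
Design Workshop starts exactly when Hiring Workshop ends (back-to-back, no overlap) — done with Hiring Workshop.
Architecture Readout starts before Design Workshop ends → Design Workshop and Architecture Readout overlap.
That's a conflict, so the schedule is not conflict-free.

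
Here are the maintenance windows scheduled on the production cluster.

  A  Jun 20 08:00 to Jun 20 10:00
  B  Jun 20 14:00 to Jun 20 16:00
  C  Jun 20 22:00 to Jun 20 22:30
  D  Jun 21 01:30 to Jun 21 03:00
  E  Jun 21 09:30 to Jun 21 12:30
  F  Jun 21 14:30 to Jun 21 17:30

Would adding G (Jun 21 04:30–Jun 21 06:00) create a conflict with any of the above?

A: ends Jun 20 10:00 at or before G starts Jun 21 04:30 → clear.
B: ends Jun 20 16:00 at or before G starts Jun 21 04:30 → clear.
C: ends Jun 20 22:30 at or before G starts Jun 21 04:30 → clear.
D: ends Jun 21 03:00 at or before G starts Jun 21 04:30 → clear.
E: starts Jun 21 09:30 at or after G ends Jun 21 06:00 → clear.
F: starts Jun 21 14:30 at or after G ends Jun 21 06:00 → clear.

No — it doesn't clash with anything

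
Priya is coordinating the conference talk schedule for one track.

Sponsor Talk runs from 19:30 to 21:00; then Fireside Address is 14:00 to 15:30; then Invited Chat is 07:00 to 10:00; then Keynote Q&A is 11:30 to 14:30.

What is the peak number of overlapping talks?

Sort all start/end points and keep a running count:
07:00 start Invited Chat → 1
10:00 end Invited Chat → 0
11:30 start Keynote Q&A → 1
14:00 start Fireside Address → 2
14:30 end Keynote Q&A → 1
15:30 end Fireside Address → 0
19:30 start Sponsor Talk → 1
21:00 end Sponsor Talk → 0
Peak is 2, at 14:00 (Fireside Address, Keynote Q&A).

2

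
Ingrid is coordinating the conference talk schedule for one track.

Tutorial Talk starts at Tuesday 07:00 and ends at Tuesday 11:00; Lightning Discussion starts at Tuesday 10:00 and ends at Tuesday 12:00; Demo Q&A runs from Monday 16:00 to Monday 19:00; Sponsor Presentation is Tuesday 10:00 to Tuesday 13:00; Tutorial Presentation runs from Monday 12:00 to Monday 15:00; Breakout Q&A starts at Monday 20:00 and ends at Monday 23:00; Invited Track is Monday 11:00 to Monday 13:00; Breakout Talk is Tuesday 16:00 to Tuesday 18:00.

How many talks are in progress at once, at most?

Sort all start/end points and keep a running count:
Monday 11:00 start Invited Track → 1
Monday 12:00 start Tutorial Presentation → 2
Monday 13:00 end Invited Track → 1
Monday 15:00 end Tutorial Presentation → 0
Monday 16:00 start Demo Q&A → 1
Monday 19:00 end Demo Q&A → 0
Monday 20:00 start Breakout Q&A → 1
Monday 23:00 end Breakout Q&A → 0
Tuesday 07:00 start Tutorial Talk → 1
Tuesday 10:00 start Lightning Discussion → 2
Tuesday 10:00 start Sponsor Presentation → 3
Tuesday 11:00 end Tutorial Talk → 2
Tuesday 12:00 end Lightning Discussion → 1
Tuesday 13:00 end Sponsor Presentation → 0
Tuesday 16:00 start Breakout Talk → 1
Tuesday 18:00 end Breakout Talk → 0
Peak is 3, at Tuesday 10:00 (Lightning Discussion, Sponsor Presentation, Tutorial Talk).

3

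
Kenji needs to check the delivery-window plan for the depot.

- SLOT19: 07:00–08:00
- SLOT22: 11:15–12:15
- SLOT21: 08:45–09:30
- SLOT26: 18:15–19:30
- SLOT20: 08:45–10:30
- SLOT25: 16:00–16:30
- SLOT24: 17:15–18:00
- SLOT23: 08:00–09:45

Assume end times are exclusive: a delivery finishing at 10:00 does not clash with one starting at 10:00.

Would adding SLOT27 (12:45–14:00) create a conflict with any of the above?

SLOT19: ends 08:00 at or before SLOT27 starts 12:45 → clear.
SLOT23: ends 09:45 at or before SLOT27 starts 12:45 → clear.
SLOT20: ends 10:30 at or before SLOT27 starts 12:45 → clear.
SLOT21: ends 09:30 at or before SLOT27 starts 12:45 → clear.
SLOT22: ends 12:15 at or before SLOT27 starts 12:45 → clear.
SLOT25: starts 16:00 at or after SLOT27 ends 14:00 → clear.
SLOT24: starts 17:15 at or after SLOT27 ends 14:00 → clear.
SLOT26: starts 18:15 at or after SLOT27 ends 14:00 → clear.

No — it doesn't clash with anything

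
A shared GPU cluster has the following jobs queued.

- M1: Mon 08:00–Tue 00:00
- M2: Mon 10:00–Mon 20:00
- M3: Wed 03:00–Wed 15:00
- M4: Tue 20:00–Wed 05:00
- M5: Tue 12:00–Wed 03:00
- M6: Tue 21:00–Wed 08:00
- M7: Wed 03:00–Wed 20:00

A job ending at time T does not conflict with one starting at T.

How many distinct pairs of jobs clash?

Sorted by start: M1, M2, M5, M4, M6, M3, M7.
M2 starts before M1 ends → M1 and M2 overlap.
M5 starts after M1 ends, so M1 has no further overlaps.
M5 starts after M2 ends, so M2 has no further overlaps.
M4 starts before M5 ends → M5 and M4 overlap.
M6 starts before M5 ends → M5 and M6 overlap.
M3 starts exactly when M5 ends (back-to-back, no overlap), so M5 has no further overlaps.
M6 starts before M4 ends → M4 and M6 overlap.
M3 starts before M4 ends → M4 and M3 overlap.
M7 starts before M4 ends → M4 and M7 overlap.
M3 starts before M6 ends → M6 and M3 overlap.
M7 starts before M6 ends → M6 and M7 overlap.
M7 starts before M3 ends → M3 and M7 overlap.
Overlapping pairs: M1 & M2, M3 & M4, M3 & M6, M3 & M7, M4 & M5, M4 & M6, M4 & M7, M5 & M6, M6 & M7 — 9 in total.

9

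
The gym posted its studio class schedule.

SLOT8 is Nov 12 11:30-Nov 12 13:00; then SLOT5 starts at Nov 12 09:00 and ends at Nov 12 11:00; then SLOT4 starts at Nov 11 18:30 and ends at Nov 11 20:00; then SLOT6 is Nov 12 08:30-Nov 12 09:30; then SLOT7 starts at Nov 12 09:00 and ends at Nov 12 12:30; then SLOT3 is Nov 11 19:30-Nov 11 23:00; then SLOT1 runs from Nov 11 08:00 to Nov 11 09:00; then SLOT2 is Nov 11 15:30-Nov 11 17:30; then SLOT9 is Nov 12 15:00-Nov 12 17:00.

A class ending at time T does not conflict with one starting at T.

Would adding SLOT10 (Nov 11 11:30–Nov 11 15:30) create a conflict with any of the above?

No — it doesn't clash with anything

SLOT1: ends Nov 11 09:00 at or before SLOT10 starts Nov 11 11:30 → clear.
SLOT2: starts Nov 11 15:30 at or after SLOT10 ends Nov 11 15:30 → clear.
SLOT4: starts Nov 11 18:30 at or after SLOT10 ends Nov 11 15:30 → clear.
SLOT3: starts Nov 11 19:30 at or after SLOT10 ends Nov 11 15:30 → clear.
SLOT6: starts Nov 12 08:30 at or after SLOT10 ends Nov 11 15:30 → clear.
SLOT5: starts Nov 12 09:00 at or after SLOT10 ends Nov 11 15:30 → clear.
SLOT7: starts Nov 12 09:00 at or after SLOT10 ends Nov 11 15:30 → clear.
SLOT8: starts Nov 12 11:30 at or after SLOT10 ends Nov 11 15:30 → clear.
SLOT9: starts Nov 12 15:00 at or after SLOT10 ends Nov 11 15:30 → clear.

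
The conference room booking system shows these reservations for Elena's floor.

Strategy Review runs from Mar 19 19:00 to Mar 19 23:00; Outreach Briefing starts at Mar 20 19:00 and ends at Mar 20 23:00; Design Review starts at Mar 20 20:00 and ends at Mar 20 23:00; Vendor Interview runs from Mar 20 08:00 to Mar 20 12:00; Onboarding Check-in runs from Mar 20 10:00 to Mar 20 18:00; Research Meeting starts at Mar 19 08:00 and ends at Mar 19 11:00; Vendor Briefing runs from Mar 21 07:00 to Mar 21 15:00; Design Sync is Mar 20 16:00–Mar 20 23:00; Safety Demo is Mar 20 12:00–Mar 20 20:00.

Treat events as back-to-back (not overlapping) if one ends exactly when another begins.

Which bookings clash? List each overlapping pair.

Design Review & Design Sync, Design Review & Outreach Briefing, Design Sync & Onboarding Check-in, Design Sync & Outreach Briefing, Design Sync & Safety Demo, Onboarding Check-in & Safety Demo, Onboarding Check-in & Vendor Interview, Outreach Briefing & Safety Demo

Check each pair: they overlap iff neither finishes before the other starts.
Sorted by start: Research Meeting, Strategy Review, Vendor Interview, Onboarding Check-in, Safety Demo, Design Sync, Outreach Briefing, Design Review, Vendor Briefing.
Strategy Review starts after Research Meeting ends; Research Meeting is clear from here.
Vendor Interview starts after Strategy Review ends; Strategy Review is clear from here.
Onboarding Check-in starts before Vendor Interview ends → Vendor Interview and Onboarding Check-in overlap.
Safety Demo starts exactly when Vendor Interview ends (back-to-back, no overlap); Vendor Interview is clear from here.
Safety Demo starts before Onboarding Check-in ends → Onboarding Check-in and Safety Demo overlap.
Design Sync starts before Onboarding Check-in ends → Onboarding Check-in and Design Sync overlap.
Outreach Briefing starts after Onboarding Check-in ends; Onboarding Check-in is clear from here.
Design Sync starts before Safety Demo ends → Safety Demo and Design Sync overlap.
Outreach Briefing starts before Safety Demo ends → Safety Demo and Outreach Briefing overlap.
Design Review starts exactly when Safety Demo ends (back-to-back, no overlap); Safety Demo is clear from here.
Outreach Briefing starts before Design Sync ends → Design Sync and Outreach Briefing overlap.
Design Review starts before Design Sync ends → Design Sync and Design Review overlap.
Vendor Briefing starts after Design Sync ends.
Design Review starts before Outreach Briefing ends → Outreach Briefing and Design Review overlap.
Vendor Briefing starts after Outreach Briefing ends.
Vendor Briefing starts after Design Review ends.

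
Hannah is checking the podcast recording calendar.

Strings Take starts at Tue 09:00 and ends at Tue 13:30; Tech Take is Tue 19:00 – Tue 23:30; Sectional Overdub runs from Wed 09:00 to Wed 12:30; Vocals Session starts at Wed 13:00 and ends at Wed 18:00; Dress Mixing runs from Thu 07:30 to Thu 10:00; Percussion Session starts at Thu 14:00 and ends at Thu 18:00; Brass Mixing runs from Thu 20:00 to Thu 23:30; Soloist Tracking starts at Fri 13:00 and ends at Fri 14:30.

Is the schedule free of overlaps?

Yes

Check each pair: they overlap iff neither finishes before the other starts.
Sorted by start: Strings Take, Tech Take, Sectional Overdub, Vocals Session, Dress Mixing, Percussion Session, Brass Mixing, Soloist Tracking.
Tech Take starts after Strings Take ends — done with Strings Take.
Sectional Overdub starts after Tech Take ends — done with Tech Take.
Vocals Session starts after Sectional Overdub ends — done with Sectional Overdub.
Dress Mixing starts after Vocals Session ends — done with Vocals Session.
Percussion Session starts after Dress Mixing ends — done with Dress Mixing.
Brass Mixing starts after Percussion Session ends — done with Percussion Session.
Soloist Tracking starts after Brass Mixing ends.
Every pair is clear; the schedule has no overlaps.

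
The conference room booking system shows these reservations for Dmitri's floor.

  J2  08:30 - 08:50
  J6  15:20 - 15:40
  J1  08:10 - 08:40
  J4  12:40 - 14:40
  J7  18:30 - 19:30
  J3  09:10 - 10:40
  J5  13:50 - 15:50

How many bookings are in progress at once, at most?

Walk through starts and ends in time order (an end at T is processed before a start at T):
08:10 start J1 → 1
08:30 start J2 → 2
08:40 end J1 → 1
08:50 end J2 → 0
09:10 start J3 → 1
10:40 end J3 → 0
12:40 start J4 → 1
13:50 start J5 → 2
14:40 end J4 → 1
15:20 start J6 → 2
15:40 end J6 → 1
15:50 end J5 → 0
18:30 start J7 → 1
19:30 end J7 → 0
Peak is 2, at 08:30 (J1, J2).

2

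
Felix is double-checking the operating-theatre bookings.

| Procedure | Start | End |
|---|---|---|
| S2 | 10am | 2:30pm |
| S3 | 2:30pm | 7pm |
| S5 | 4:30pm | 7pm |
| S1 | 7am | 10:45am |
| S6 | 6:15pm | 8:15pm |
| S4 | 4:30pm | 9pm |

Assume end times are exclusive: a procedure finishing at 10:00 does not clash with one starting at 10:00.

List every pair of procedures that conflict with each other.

S1 & S2, S3 & S4, S3 & S5, S3 & S6, S4 & S5, S4 & S6, S5 & S6

Sorted by start: S1, S2, S3, S4, S5, S6.
S2 starts before S1 ends → S1 and S2 overlap.
S3 starts after S1 ends — done with S1.
S3 starts exactly when S2 ends (back-to-back, no overlap) — done with S2.
S4 starts before S3 ends → S3 and S4 overlap.
S5 starts before S3 ends → S3 and S5 overlap.
S6 starts before S3 ends → S3 and S6 overlap.
S5 starts before S4 ends → S4 and S5 overlap.
S6 starts before S4 ends → S4 and S6 overlap.
S6 starts before S5 ends → S5 and S6 overlap.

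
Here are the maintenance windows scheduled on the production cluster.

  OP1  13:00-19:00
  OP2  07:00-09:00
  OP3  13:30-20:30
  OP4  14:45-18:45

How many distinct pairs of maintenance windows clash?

3

Sorted by start: OP2, OP1, OP3, OP4.
OP1 starts after OP2 ends — done with OP2.
OP3 starts before OP1 ends → OP1 and OP3 overlap.
OP4 starts before OP1 ends → OP1 and OP4 overlap.
OP4 starts before OP3 ends → OP3 and OP4 overlap.
Overlapping pairs: OP1 & OP3, OP1 & OP4, OP3 & OP4 — 3 in total.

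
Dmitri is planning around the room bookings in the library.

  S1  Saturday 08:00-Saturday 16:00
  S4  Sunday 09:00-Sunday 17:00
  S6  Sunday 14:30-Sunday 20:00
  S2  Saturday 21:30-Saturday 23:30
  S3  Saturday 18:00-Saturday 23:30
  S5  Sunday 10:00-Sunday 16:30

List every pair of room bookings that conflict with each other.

Check each pair: they overlap iff neither finishes before the other starts.
Sorted by start: S1, S3, S2, S4, S5, S6.
S3 starts after S1 ends, so S1 has no further overlaps.
S2 starts before S3 ends → S3 and S2 overlap.
S4 starts after S3 ends, so S3 has no further overlaps.
S4 starts after S2 ends, so S2 has no further overlaps.
S5 starts before S4 ends → S4 and S5 overlap.
S6 starts before S4 ends → S4 and S6 overlap.
S6 starts before S5 ends → S5 and S6 overlap.

S2 & S3, S4 & S5, S4 & S6, S5 & S6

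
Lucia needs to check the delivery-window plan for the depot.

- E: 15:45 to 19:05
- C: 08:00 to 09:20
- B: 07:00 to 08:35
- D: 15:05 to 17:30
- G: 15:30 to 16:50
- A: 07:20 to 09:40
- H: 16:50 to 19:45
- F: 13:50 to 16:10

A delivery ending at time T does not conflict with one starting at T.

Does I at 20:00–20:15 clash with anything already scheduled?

No — it doesn't clash with anything

B: ends 08:35 at or before I starts 20:00 → clear.
A: ends 09:40 at or before I starts 20:00 → clear.
C: ends 09:20 at or before I starts 20:00 → clear.
F: ends 16:10 at or before I starts 20:00 → clear.
D: ends 17:30 at or before I starts 20:00 → clear.
G: ends 16:50 at or before I starts 20:00 → clear.
E: ends 19:05 at or before I starts 20:00 → clear.
H: ends 19:45 at or before I starts 20:00 → clear.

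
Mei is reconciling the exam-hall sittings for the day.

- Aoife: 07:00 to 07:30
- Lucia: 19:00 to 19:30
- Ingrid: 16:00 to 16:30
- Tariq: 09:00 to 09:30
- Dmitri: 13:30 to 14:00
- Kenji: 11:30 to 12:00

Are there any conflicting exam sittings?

Check each pair: they overlap iff neither finishes before the other starts.
Sorted by start: Aoife, Tariq, Kenji, Dmitri, Ingrid, Lucia.
Tariq starts after Aoife ends, so Aoife has no further overlaps.
Kenji starts after Tariq ends, so Tariq has no further overlaps.
Dmitri starts after Kenji ends, so Kenji has no further overlaps.
Ingrid starts after Dmitri ends, so Dmitri has no further overlaps.
Lucia starts after Ingrid ends.
Every pair is clear; the schedule has no overlaps.

No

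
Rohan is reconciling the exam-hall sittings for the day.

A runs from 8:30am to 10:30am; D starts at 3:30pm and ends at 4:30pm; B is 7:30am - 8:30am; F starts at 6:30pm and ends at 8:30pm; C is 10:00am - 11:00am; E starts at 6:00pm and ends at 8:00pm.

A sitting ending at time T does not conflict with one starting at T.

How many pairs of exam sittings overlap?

2

Sorted by start: B, A, C, D, E, F.
A starts exactly when B ends (back-to-back, no overlap), so nothing later overlaps B either.
C starts before A ends → A and C overlap.
D starts after A ends, so nothing later overlaps A either.
D starts after C ends, so nothing later overlaps C either.
E starts after D ends, so nothing later overlaps D either.
F starts before E ends → E and F overlap.
Overlapping pairs: A & C, E & F — 2 in total.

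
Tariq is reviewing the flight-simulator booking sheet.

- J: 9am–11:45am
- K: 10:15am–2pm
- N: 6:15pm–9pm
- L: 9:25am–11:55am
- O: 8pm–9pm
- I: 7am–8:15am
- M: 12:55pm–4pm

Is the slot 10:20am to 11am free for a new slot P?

I: ends 8:15am at or before P starts 10:20am → clear.
J: starts 9am before P ends 11am, and ends 11:45am after P starts 10:20am → overlap.
L: starts 9:25am before P ends 11am, and ends 11:55am after P starts 10:20am → overlap.
K: starts 10:15am before P ends 11am, and ends 2pm after P starts 10:20am → overlap.
M: starts 12:55pm at or after P ends 11am → clear.
N: starts 6:15pm at or after P ends 11am → clear.
O: starts 8pm at or after P ends 11am → clear.
P overlaps J, K, L.

No — it overlaps J, K, L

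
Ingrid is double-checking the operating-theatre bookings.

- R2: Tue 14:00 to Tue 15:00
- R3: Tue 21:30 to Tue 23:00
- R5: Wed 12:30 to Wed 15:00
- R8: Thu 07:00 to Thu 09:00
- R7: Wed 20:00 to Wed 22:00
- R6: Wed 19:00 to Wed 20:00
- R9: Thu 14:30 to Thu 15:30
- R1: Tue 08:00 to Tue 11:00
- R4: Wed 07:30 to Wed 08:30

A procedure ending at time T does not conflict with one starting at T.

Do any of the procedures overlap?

Sorted by start: R1, R2, R3, R4, R5, R6, R7, R8, R9.
R2 starts after R1 ends — done with R1.
R3 starts after R2 ends — done with R2.
R4 starts after R3 ends — done with R3.
R5 starts after R4 ends — done with R4.
R6 starts after R5 ends — done with R5.
R7 starts exactly when R6 ends (back-to-back, no overlap) — done with R6.
R8 starts after R7 ends — done with R7.
R9 starts after R8 ends.
Every pair is clear; the schedule has no overlaps.

No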